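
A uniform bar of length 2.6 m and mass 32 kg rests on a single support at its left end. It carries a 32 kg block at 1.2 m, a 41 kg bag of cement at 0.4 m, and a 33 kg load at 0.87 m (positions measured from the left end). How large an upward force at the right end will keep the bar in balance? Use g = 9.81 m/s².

F ≈ 472 N

Take moments about the left end.
Beam weight: 32 × 9.81 = 313.9 N down at 1.3 m → arm 1.3 m, τ = 313.9 × 1.3 = 408.1 N·m clockwise.
Block: 32 × 9.81 = 313.9 N down at 1.2 m → arm 1.2 m, τ = 313.9 × 1.2 = 376.7 N·m clockwise.
Bag of cement: 41 × 9.81 = 402.2 N down at 0.4 m → arm 0.4 m, τ = 402.2 × 0.4 = 160.9 N·m clockwise.
Load: 33 × 9.81 = 323.7 N down at 0.87 m → arm 0.87 m, τ = 323.7 × 0.87 = 281.6 N·m clockwise.
Net moment of the loads = 1227 N·m clockwise.
The upward force F acts at the right end, arm 2.6 m, giving F × 2.6 counterclockwise.
For rotational equilibrium, F × 2.6 = 1227, so F = 1227 / 2.6 = 472 N.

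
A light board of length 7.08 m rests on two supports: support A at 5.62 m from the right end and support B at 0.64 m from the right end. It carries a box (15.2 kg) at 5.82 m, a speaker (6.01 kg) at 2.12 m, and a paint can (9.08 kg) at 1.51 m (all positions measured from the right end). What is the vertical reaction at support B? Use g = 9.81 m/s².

Taking torques about support A:
Box: 15.2 × 9.81 = 149.1 N down at 5.82 m → arm 0.2 m, τ = 149.1 × 0.2 = 29.82 N·m counterclockwise.
Speaker: 6.01 × 9.81 = 58.96 N down at 2.12 m → arm 3.5 m, τ = 58.96 × 3.5 = 206.4 N·m clockwise.
Paint can: 9.08 × 9.81 = 89.07 N down at 1.51 m → arm 4.11 m, τ = 89.07 × 4.11 = 366.1 N·m clockwise.
Net load moment about support A = 542.7 N·m clockwise.
Reaction R at support B is upward at 0.64 m, arm 4.98 m → moment R × 4.98 counterclockwise.
For rotational equilibrium, R × 4.98 = 542.7, so R = 109 N.

R_B ≈ 109 N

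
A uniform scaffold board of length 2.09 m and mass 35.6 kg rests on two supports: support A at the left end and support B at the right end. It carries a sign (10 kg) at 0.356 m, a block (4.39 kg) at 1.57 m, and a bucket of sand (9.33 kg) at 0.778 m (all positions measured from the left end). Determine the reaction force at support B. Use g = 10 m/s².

R_B ≈ 263 N

Choose support A as the axis so its reaction then has zero moment arm.
Beam weight: 35.6 × 10 = 356 N down at 1.045 m → arm 1.045 m, τ = 356 × 1.045 = 372 N·m clockwise.
Sign: 10 × 10 = 100 N down at 0.356 m → arm 0.356 m, τ = 100 × 0.356 = 35.6 N·m clockwise.
Block: 4.39 × 10 = 43.9 N down at 1.57 m → arm 1.57 m, τ = 43.9 × 1.57 = 68.92 N·m clockwise.
Bucket of sand: 9.33 × 10 = 93.3 N down at 0.778 m → arm 0.778 m, τ = 93.3 × 0.778 = 72.59 N·m clockwise.
Net load moment about support A = 549.1 N·m clockwise.
Reaction R at support B is upward at 2.09 m, arm 2.09 m → moment R × 2.09 counterclockwise.
Στ = 0 ⇒ R × 2.09 = 549.1 ⇒ R = 263 N.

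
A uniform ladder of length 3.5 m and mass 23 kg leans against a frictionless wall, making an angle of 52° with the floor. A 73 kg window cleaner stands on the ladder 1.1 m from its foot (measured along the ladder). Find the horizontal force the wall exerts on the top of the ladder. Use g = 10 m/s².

Sum moments about the foot of the ladder (the floor normal and friction both act there and drop out).
Ladder weight 23×10 = 230 N acts at 1.75 m along the ladder; its horizontal arm is 1.75·cos52° = 1.077 m → τ = 247.7 N·m clockwise.
Window cleaner: 73×10 = 730 N at 1.1 m → arm 0.6772 m → τ = 494.4 N·m clockwise.
Wall normal N acts horizontally at the top; its moment arm is the height L sinθ = 3.5·sin52° = 2.758 m, counterclockwise.
For rotational equilibrium, N × 2.758 = 742.1, so N = 269 N.

N_wall ≈ 269 N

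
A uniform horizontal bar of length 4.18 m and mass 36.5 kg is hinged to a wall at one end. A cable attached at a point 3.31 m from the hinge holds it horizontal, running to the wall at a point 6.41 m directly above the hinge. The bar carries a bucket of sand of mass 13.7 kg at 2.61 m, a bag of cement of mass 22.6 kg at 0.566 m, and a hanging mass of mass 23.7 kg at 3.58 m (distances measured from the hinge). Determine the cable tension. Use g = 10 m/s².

Take moments about the hinge.
Beam weight: 36.5 × 10 = 365 N down at 2.09 m → arm 2.09 m, τ = 365 × 2.09 = 762.8 N·m clockwise.
Bucket of sand: 13.7 × 10 = 137 N down at 2.61 m → arm 2.61 m, τ = 137 × 2.61 = 357.6 N·m clockwise.
Bag of cement: 22.6 × 10 = 226 N down at 0.566 m → arm 0.566 m, τ = 226 × 0.566 = 127.9 N·m clockwise.
Hanging mass: 23.7 × 10 = 237 N down at 3.58 m → arm 3.58 m, τ = 237 × 3.58 = 848.5 N·m clockwise.
Total clockwise load moment = 2097 N·m.
The cable tension T acts at 3.31 m; only its component perpendicular to the bar, T sinθ, produces torque. sinθ = h/√(h²+d²) = 6.41/√(6.41²+3.31²) = 0.8885.
Setting net torque to zero: T × 3.31 × 0.8885 = 2097 → T = 2097 / 2.941 = 713 N.

T ≈ 713 N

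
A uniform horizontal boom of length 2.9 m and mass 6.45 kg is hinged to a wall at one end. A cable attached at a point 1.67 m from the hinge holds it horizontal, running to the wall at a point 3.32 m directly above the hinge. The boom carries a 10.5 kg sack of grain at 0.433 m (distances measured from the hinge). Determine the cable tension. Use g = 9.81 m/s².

Choose the hinge as the axis so the unknown hinge reaction has zero arm there.
Beam weight: 6.45 × 9.81 = 63.27 N down at 1.45 m → arm 1.45 m, τ = 63.27 × 1.45 = 91.74 N·m clockwise.
Sack of grain: 10.5 × 9.81 = 103 N down at 0.433 m → arm 0.433 m, τ = 103 × 0.433 = 44.6 N·m clockwise.
Total clockwise load moment = 136.3 N·m.
The cable tension T acts at 1.67 m; only its component perpendicular to the boom, T sinθ, produces torque. sinθ = h/√(h²+d²) = 3.32/√(3.32²+1.67²) = 0.8933.
Balancing moments: T × 1.67 × 0.8933 = 136.3, giving T = 136.3 / 1.492 = 91.4 N.

T ≈ 91.4 N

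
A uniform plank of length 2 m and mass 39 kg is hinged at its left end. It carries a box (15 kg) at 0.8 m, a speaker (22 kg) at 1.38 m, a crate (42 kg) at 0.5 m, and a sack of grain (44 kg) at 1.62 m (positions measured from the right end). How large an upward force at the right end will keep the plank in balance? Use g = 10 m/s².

Take moments about the left end.
Beam weight: 39 × 10 = 390 N down at 1 m → arm 1 m, τ = 390 × 1 = 390 N·m clockwise.
Box: 15 × 10 = 150 N down at 0.8 m → arm 1.2 m, τ = 150 × 1.2 = 180 N·m clockwise.
Speaker: 22 × 10 = 220 N down at 1.38 m → arm 0.62 m, τ = 220 × 0.62 = 136.4 N·m clockwise.
Crate: 42 × 10 = 420 N down at 0.5 m → arm 1.5 m, τ = 420 × 1.5 = 630 N·m clockwise.
Sack of grain: 44 × 10 = 440 N down at 1.62 m → arm 0.38 m, τ = 440 × 0.38 = 167.2 N·m clockwise.
Net moment of the loads = 1504 N·m clockwise.
The upward force F acts at the right end, arm 2 m, giving F × 2 counterclockwise.
Στ = 0 ⇒ F × 2 = 1504 ⇒ F = 1504 / 2 = 752 N.

F ≈ 752 N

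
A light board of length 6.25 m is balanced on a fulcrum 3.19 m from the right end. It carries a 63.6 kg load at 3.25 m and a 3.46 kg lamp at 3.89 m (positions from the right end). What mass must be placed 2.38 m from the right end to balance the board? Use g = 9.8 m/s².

About the fulcrum (at 3.19 m from the right end):
Load: 63.6 × 9.8 = 623.3 N down at 3.25 m → arm 0.06 m, τ = 623.3 × 0.06 = 37.4 N·m counterclockwise.
Lamp: 3.46 × 9.8 = 33.91 N down at 3.89 m → arm 0.7 m, τ = 33.91 × 0.7 = 23.74 N·m counterclockwise.
Net moment of known loads = 61.14 N·m counterclockwise.
An unknown mass m at 2.38 m has arm 0.81 m; its moment is m·g·0.81 clockwise.
For rotational equilibrium, m × 9.8 × 0.81 = 61.14, so m = 61.14 / (9.8 × 0.81) = 7.7 kg.

m ≈ 7.7 kg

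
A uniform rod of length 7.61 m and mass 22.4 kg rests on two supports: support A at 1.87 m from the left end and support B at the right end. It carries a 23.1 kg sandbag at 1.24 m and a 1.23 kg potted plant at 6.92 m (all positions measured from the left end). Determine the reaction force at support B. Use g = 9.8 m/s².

R_B ≈ 59.8 N

Choose support A as the axis so its reaction then has zero moment arm.
Beam weight: 22.4 × 9.8 = 219.5 N down at 3.805 m → arm 1.935 m, τ = 219.5 × 1.935 = 424.7 N·m clockwise.
Sandbag: 23.1 × 9.8 = 226.4 N down at 1.24 m → arm 0.63 m, τ = 226.4 × 0.63 = 142.6 N·m counterclockwise.
Potted plant: 1.23 × 9.8 = 12.05 N down at 6.92 m → arm 5.05 m, τ = 12.05 × 5.05 = 60.85 N·m clockwise.
Net load moment about support A = 343 N·m clockwise.
Reaction R at support B is upward at 7.61 m, arm 5.74 m → moment R × 5.74 counterclockwise.
Στ = 0 ⇒ R × 5.74 = 343 ⇒ R = 59.8 N.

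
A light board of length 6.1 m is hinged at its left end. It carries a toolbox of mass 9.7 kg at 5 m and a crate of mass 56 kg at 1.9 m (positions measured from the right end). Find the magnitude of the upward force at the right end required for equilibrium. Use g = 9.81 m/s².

About the left end:
Toolbox: 9.7 × 9.81 = 95.16 N down at 5 m → arm 1.1 m, τ = 95.16 × 1.1 = 104.7 N·m clockwise.
Crate: 56 × 9.81 = 549.4 N down at 1.9 m → arm 4.2 m, τ = 549.4 × 4.2 = 2307 N·m clockwise.
Net moment of the loads = 2412 N·m clockwise.
The upward force F acts at the right end, arm 6.1 m, giving F × 6.1 counterclockwise.
Στ = 0 ⇒ F × 6.1 = 2412 ⇒ F = 2412 / 6.1 = 395 N.

F ≈ 395 N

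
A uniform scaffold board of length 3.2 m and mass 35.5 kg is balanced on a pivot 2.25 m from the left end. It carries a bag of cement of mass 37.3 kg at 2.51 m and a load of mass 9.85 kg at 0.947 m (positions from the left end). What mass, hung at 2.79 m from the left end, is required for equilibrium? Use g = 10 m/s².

m ≈ 48.5 kg

Sum moments about the pivot (at 2.25 m from the left end) (the support reaction has zero arm there).
Beam weight: 35.5 × 10 = 355 N down at 1.6 m → arm 0.65 m, τ = 355 × 0.65 = 230.8 N·m counterclockwise.
Bag of cement: 37.3 × 10 = 373 N down at 2.51 m → arm 0.26 m, τ = 373 × 0.26 = 96.98 N·m clockwise.
Load: 9.85 × 10 = 98.5 N down at 0.947 m → arm 1.303 m, τ = 98.5 × 1.303 = 128.3 N·m counterclockwise.
Net moment of known loads = 262.1 N·m counterclockwise.
An unknown mass m at 2.79 m has arm 0.54 m; its moment is m·g·0.54 clockwise.
For rotational equilibrium, m × 10 × 0.54 = 262.1, so m = 262.1 / (10 × 0.54) = 48.5 kg.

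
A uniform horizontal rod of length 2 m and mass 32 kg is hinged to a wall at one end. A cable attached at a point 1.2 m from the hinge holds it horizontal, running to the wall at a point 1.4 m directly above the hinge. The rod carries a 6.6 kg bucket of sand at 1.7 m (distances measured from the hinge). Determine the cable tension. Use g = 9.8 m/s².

Choose the hinge as the axis so the unknown hinge reaction has zero arm there.
Beam weight: 32 × 9.8 = 313.6 N down at 1 m → arm 1 m, τ = 313.6 × 1 = 313.6 N·m clockwise.
Bucket of sand: 6.6 × 9.8 = 64.68 N down at 1.7 m → arm 1.7 m, τ = 64.68 × 1.7 = 110 N·m clockwise.
Total clockwise load moment = 423.6 N·m.
The cable tension T acts at 1.2 m; only its component perpendicular to the rod, T sinθ, produces torque. sinθ = h/√(h²+d²) = 1.4/√(1.4²+1.2²) = 0.7593.
Στ = 0 ⇒ T × 1.2 × 0.7593 = 423.6 ⇒ T = 423.6 / 0.9112 = 465 N.

T ≈ 465 N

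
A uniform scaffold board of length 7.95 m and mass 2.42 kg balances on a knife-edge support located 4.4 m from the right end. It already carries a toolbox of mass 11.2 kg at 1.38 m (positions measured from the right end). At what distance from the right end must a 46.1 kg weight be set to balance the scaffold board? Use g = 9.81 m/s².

Take moments about the knife-edge support (at 4.4 m from the right end).
Beam weight: 2.42 × 9.81 = 23.74 N down at 3.975 m → arm 0.425 m, τ = 23.74 × 0.425 = 10.09 N·m clockwise.
Toolbox: 11.2 × 9.81 = 109.9 N down at 1.38 m → arm 3.02 m, τ = 109.9 × 3.02 = 331.9 N·m clockwise.
Net moment of existing loads = 342 N·m clockwise.
The weight weighs 46.1 × 9.81 = 452.2 N and must supply an equal counterclockwise moment, so its lever arm about the knife-edge support is 342 / 452.2 = 0.756 m.
That puts it at 4.4 + 0.756 = 5.16 m from the right end.

x ≈ 5.16 m from the right end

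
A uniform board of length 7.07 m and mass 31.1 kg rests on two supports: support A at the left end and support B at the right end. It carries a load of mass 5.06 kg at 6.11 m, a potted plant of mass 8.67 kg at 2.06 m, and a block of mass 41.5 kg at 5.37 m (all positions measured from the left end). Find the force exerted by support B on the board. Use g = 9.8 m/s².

R_B ≈ 529 N

Taking torques about support A:
Beam weight: 31.1 × 9.8 = 304.8 N down at 3.535 m → arm 3.535 m, τ = 304.8 × 3.535 = 1077 N·m clockwise.
Load: 5.06 × 9.8 = 49.59 N down at 6.11 m → arm 6.11 m, τ = 49.59 × 6.11 = 303 N·m clockwise.
Potted plant: 8.67 × 9.8 = 84.97 N down at 2.06 m → arm 2.06 m, τ = 84.97 × 2.06 = 175 N·m clockwise.
Block: 41.5 × 9.8 = 406.7 N down at 5.37 m → arm 5.37 m, τ = 406.7 × 5.37 = 2184 N·m clockwise.
Net load moment about support A = 3739 N·m clockwise.
Reaction R at support B is upward at 7.07 m, arm 7.07 m → moment R × 7.07 counterclockwise.
For rotational equilibrium, R × 7.07 = 3739, so R = 529 N.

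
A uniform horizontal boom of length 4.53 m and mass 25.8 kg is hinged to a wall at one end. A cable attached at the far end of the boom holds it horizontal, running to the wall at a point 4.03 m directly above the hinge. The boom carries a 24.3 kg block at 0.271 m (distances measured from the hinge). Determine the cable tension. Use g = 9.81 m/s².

T ≈ 212 N

About the hinge:
Beam weight: 25.8 × 9.81 = 253.1 N down at 2.265 m → arm 2.265 m, τ = 253.1 × 2.265 = 573.3 N·m clockwise.
Block: 24.3 × 9.81 = 238.4 N down at 0.271 m → arm 0.271 m, τ = 238.4 × 0.271 = 64.61 N·m clockwise.
Total clockwise load moment = 637.9 N·m.
The cable tension T acts at 4.53 m; only its component perpendicular to the boom, T sinθ, produces torque. sinθ = h/√(h²+d²) = 4.03/√(4.03²+4.53²) = 0.6647.
For rotational equilibrium, T × 4.53 × 0.6647 = 637.9, so T = 637.9 / 3.011 = 212 N.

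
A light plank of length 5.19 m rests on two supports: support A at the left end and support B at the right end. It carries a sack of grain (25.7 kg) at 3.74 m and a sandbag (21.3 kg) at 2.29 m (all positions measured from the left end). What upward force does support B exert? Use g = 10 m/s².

About support A:
Sack of grain: 25.7 × 10 = 257 N down at 3.74 m → arm 3.74 m, τ = 257 × 3.74 = 961.2 N·m clockwise.
Sandbag: 21.3 × 10 = 213 N down at 2.29 m → arm 2.29 m, τ = 213 × 2.29 = 487.8 N·m clockwise.
Net load moment about support A = 1449 N·m clockwise.
Reaction R at support B is upward at 5.19 m, arm 5.19 m → moment R × 5.19 counterclockwise.
Setting net torque to zero: R × 5.19 = 1449 → R = 279 N.

R_B ≈ 279 N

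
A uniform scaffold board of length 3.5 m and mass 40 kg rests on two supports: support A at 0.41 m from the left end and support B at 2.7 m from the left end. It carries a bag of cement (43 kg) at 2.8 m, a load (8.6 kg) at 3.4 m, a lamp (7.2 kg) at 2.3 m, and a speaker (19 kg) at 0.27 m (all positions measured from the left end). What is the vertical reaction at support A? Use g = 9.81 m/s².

Sum moments about support B (its reaction then has zero moment arm).
Beam weight: 40 × 9.81 = 392.4 N down at 1.75 m → arm 0.95 m, τ = 392.4 × 0.95 = 372.8 N·m counterclockwise.
Bag of cement: 43 × 9.81 = 421.8 N down at 2.8 m → arm 0.1 m, τ = 421.8 × 0.1 = 42.18 N·m clockwise.
Load: 8.6 × 9.81 = 84.37 N down at 3.4 m → arm 0.7 m, τ = 84.37 × 0.7 = 59.06 N·m clockwise.
Lamp: 7.2 × 9.81 = 70.63 N down at 2.3 m → arm 0.4 m, τ = 70.63 × 0.4 = 28.25 N·m counterclockwise.
Speaker: 19 × 9.81 = 186.4 N down at 0.27 m → arm 2.43 m, τ = 186.4 × 2.43 = 453 N·m counterclockwise.
Net load moment about support B = 752.8 N·m counterclockwise.
Reaction R at support A is upward at 0.41 m, arm 2.29 m → moment R × 2.29 clockwise.
Balancing moments: R × 2.29 = 752.8, giving R = 329 N.

R_A ≈ 329 N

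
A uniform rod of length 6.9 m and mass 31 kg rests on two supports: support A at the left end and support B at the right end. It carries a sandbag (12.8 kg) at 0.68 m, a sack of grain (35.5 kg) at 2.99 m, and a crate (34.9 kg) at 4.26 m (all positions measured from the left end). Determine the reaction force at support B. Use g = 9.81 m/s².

Taking torques about support A:
Beam weight: 31 × 9.81 = 304.1 N down at 3.45 m → arm 3.45 m, τ = 304.1 × 3.45 = 1049 N·m clockwise.
Sandbag: 12.8 × 9.81 = 125.6 N down at 0.68 m → arm 0.68 m, τ = 125.6 × 0.68 = 85.41 N·m clockwise.
Sack of grain: 35.5 × 9.81 = 348.3 N down at 2.99 m → arm 2.99 m, τ = 348.3 × 2.99 = 1041 N·m clockwise.
Crate: 34.9 × 9.81 = 342.4 N down at 4.26 m → arm 4.26 m, τ = 342.4 × 4.26 = 1459 N·m clockwise.
Net load moment about support A = 3634 N·m clockwise.
Reaction R at support B is upward at 6.9 m, arm 6.9 m → moment R × 6.9 counterclockwise.
Στ = 0 ⇒ R × 6.9 = 3634 ⇒ R = 527 N.

R_B ≈ 527 N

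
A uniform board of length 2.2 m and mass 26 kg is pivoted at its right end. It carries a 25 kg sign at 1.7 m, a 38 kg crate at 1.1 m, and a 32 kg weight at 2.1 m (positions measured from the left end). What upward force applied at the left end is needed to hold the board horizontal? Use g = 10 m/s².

Sum moments about the right end (the unknown pivot reaction has zero arm there).
Beam weight: 26 × 10 = 260 N down at 1.1 m → arm 1.1 m, τ = 260 × 1.1 = 286 N·m counterclockwise.
Sign: 25 × 10 = 250 N down at 1.7 m → arm 0.5 m, τ = 250 × 0.5 = 125 N·m counterclockwise.
Crate: 38 × 10 = 380 N down at 1.1 m → arm 1.1 m, τ = 380 × 1.1 = 418 N·m counterclockwise.
Weight: 32 × 10 = 320 N down at 2.1 m → arm 0.1 m, τ = 320 × 0.1 = 32 N·m counterclockwise.
Net moment of the loads = 861 N·m counterclockwise.
The upward force F acts at the left end, arm 2.2 m, giving F × 2.2 clockwise.
For rotational equilibrium, F × 2.2 = 861, so F = 861 / 2.2 = 391 N.

F ≈ 391 N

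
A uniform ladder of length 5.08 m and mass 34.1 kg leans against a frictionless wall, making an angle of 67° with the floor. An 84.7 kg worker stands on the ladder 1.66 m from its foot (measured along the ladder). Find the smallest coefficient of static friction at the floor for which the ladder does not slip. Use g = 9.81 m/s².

Taking torques about the foot of the ladder:
Ladder weight 34.1×9.81 = 334.5 N acts at 2.54 m along the ladder; its horizontal arm is 2.54·cos67° = 0.9925 m → τ = 332 N·m clockwise.
Worker: 84.7×9.81 = 830.9 N at 1.66 m → arm 0.6486 m → τ = 538.9 N·m clockwise.
Wall normal N acts horizontally at the top; its moment arm is the height L sinθ = 5.08·sin67° = 4.676 m, counterclockwise.
Balancing moments: N × 4.676 = 870.9, giving N = 186.2 N.
ΣFx = 0 ⇒ f = N_wall = 186.2 N. ΣFy = 0 ⇒ N_floor = 1165 N.
μ_min = f / N_floor = 186.2 / 1165 = 0.16.

μ_min ≈ 0.16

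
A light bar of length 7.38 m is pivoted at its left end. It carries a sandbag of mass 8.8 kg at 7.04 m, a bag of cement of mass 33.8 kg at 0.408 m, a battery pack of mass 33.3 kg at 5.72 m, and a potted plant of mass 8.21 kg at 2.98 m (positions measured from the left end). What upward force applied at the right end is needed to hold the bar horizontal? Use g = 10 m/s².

F ≈ 394 N

Taking torques about the left end:
Sandbag: 8.8 × 10 = 88 N down at 7.04 m → arm 7.04 m, τ = 88 × 7.04 = 619.5 N·m clockwise.
Bag of cement: 33.8 × 10 = 338 N down at 0.408 m → arm 0.408 m, τ = 338 × 0.408 = 137.9 N·m clockwise.
Battery pack: 33.3 × 10 = 333 N down at 5.72 m → arm 5.72 m, τ = 333 × 5.72 = 1905 N·m clockwise.
Potted plant: 8.21 × 10 = 82.1 N down at 2.98 m → arm 2.98 m, τ = 82.1 × 2.98 = 244.7 N·m clockwise.
Net moment of the loads = 2907 N·m clockwise.
The upward force F acts at the right end, arm 7.38 m, giving F × 7.38 counterclockwise.
Στ = 0 ⇒ F × 7.38 = 2907 ⇒ F = 2907 / 7.38 = 394 N.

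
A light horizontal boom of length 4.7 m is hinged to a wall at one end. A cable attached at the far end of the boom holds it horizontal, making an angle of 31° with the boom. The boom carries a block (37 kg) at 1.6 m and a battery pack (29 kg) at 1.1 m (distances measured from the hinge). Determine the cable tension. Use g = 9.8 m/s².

Take moments about the hinge.
Block: 37 × 9.8 = 362.6 N down at 1.6 m → arm 1.6 m, τ = 362.6 × 1.6 = 580.2 N·m clockwise.
Battery pack: 29 × 9.8 = 284.2 N down at 1.1 m → arm 1.1 m, τ = 284.2 × 1.1 = 312.6 N·m clockwise.
Total clockwise load moment = 892.8 N·m.
The cable tension T acts at 4.7 m; only its component perpendicular to the boom, T sinθ, produces torque. sin 31° = 0.515.
Στ = 0 ⇒ T × 4.7 × 0.515 = 892.8 ⇒ T = 892.8 / 2.421 = 369 N.

T ≈ 369 N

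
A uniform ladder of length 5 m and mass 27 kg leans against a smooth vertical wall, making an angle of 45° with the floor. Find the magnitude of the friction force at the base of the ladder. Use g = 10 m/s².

Sum moments about the foot of the ladder (the floor normal and friction both act there and drop out).
Ladder weight 27×10 = 270 N acts at 2.5 m along the ladder; its horizontal arm is 2.5·cos45° = 1.768 m → τ = 477.4 N·m clockwise.
Wall normal N acts horizontally at the top; its moment arm is the height L sinθ = 5·sin45° = 3.536 m, counterclockwise.
Balancing moments: N × 3.536 = 477.4, giving N = 135 N.
ΣFx = 0: friction at the foot balances the wall's push, so f = N_wall = 135 N.

f ≈ 135 N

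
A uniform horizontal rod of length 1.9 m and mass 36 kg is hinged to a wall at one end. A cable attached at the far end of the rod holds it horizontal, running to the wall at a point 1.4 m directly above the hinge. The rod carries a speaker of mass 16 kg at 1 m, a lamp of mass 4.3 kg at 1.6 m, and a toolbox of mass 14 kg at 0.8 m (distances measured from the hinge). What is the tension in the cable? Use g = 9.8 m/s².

Choose the hinge as the axis so the unknown hinge reaction has zero arm there.
Beam weight: 36 × 9.8 = 352.8 N down at 0.95 m → arm 0.95 m, τ = 352.8 × 0.95 = 335.2 N·m clockwise.
Speaker: 16 × 9.8 = 156.8 N down at 1 m → arm 1 m, τ = 156.8 × 1 = 156.8 N·m clockwise.
Lamp: 4.3 × 9.8 = 42.14 N down at 1.6 m → arm 1.6 m, τ = 42.14 × 1.6 = 67.42 N·m clockwise.
Toolbox: 14 × 9.8 = 137.2 N down at 0.8 m → arm 0.8 m, τ = 137.2 × 0.8 = 109.8 N·m clockwise.
Total clockwise load moment = 669.2 N·m.
The cable tension T acts at 1.9 m; only its component perpendicular to the rod, T sinθ, produces torque. sinθ = h/√(h²+d²) = 1.4/√(1.4²+1.9²) = 0.5932.
Balancing moments: T × 1.9 × 0.5932 = 669.2, giving T = 669.2 / 1.127 = 594 N.

T ≈ 594 N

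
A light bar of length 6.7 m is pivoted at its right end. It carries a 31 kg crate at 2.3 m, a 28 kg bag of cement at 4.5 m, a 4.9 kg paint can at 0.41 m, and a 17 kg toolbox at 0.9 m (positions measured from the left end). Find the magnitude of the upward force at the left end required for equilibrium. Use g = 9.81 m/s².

Choose the right end as the axis so the unknown pivot reaction has zero arm there.
Crate: 31 × 9.81 = 304.1 N down at 2.3 m → arm 4.4 m, τ = 304.1 × 4.4 = 1338 N·m counterclockwise.
Bag of cement: 28 × 9.81 = 274.7 N down at 4.5 m → arm 2.2 m, τ = 274.7 × 2.2 = 604.3 N·m counterclockwise.
Paint can: 4.9 × 9.81 = 48.07 N down at 0.41 m → arm 6.29 m, τ = 48.07 × 6.29 = 302.4 N·m counterclockwise.
Toolbox: 17 × 9.81 = 166.8 N down at 0.9 m → arm 5.8 m, τ = 166.8 × 5.8 = 967.4 N·m counterclockwise.
Net moment of the loads = 3212 N·m counterclockwise.
The upward force F acts at the left end, arm 6.7 m, giving F × 6.7 clockwise.
For rotational equilibrium, F × 6.7 = 3212, so F = 3212 / 6.7 = 479 N.

F ≈ 479 N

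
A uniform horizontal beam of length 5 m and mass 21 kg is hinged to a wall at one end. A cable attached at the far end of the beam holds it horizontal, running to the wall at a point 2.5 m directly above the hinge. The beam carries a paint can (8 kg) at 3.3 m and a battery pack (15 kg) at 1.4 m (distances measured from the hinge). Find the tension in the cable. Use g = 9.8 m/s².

About the hinge:
Beam weight: 21 × 9.8 = 205.8 N down at 2.5 m → arm 2.5 m, τ = 205.8 × 2.5 = 514.5 N·m clockwise.
Paint can: 8 × 9.8 = 78.4 N down at 3.3 m → arm 3.3 m, τ = 78.4 × 3.3 = 258.7 N·m clockwise.
Battery pack: 15 × 9.8 = 147 N down at 1.4 m → arm 1.4 m, τ = 147 × 1.4 = 205.8 N·m clockwise.
Total clockwise load moment = 979 N·m.
The cable tension T acts at 5 m; only its component perpendicular to the beam, T sinθ, produces torque. sinθ = h/√(h²+d²) = 2.5/√(2.5²+5²) = 0.4472.
Setting net torque to zero: T × 5 × 0.4472 = 979 → T = 979 / 2.236 = 438 N.

T ≈ 438 N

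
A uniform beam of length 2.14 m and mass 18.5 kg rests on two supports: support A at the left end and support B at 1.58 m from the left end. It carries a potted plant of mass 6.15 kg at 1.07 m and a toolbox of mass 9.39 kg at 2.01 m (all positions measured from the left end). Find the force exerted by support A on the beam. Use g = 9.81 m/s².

R_A ≈ 53 N

Taking torques about support B:
Beam weight: 18.5 × 9.81 = 181.5 N down at 1.07 m → arm 0.51 m, τ = 181.5 × 0.51 = 92.56 N·m counterclockwise.
Potted plant: 6.15 × 9.81 = 60.33 N down at 1.07 m → arm 0.51 m, τ = 60.33 × 0.51 = 30.77 N·m counterclockwise.
Toolbox: 9.39 × 9.81 = 92.12 N down at 2.01 m → arm 0.43 m, τ = 92.12 × 0.43 = 39.61 N·m clockwise.
Net load moment about support B = 83.72 N·m counterclockwise.
Reaction R at support A is upward at 0 m, arm 1.58 m → moment R × 1.58 clockwise.
Στ = 0 ⇒ R × 1.58 = 83.72 ⇒ R = 53 N.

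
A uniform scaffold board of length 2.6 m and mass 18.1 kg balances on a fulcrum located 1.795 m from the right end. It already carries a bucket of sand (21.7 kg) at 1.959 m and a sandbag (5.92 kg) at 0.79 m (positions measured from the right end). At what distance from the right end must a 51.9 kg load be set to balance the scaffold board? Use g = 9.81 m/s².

Take moments about the fulcrum (at 1.795 m from the right end).
Beam weight: 18.1 × 9.81 = 177.6 N down at 1.3 m → arm 0.495 m, τ = 177.6 × 0.495 = 87.91 N·m clockwise.
Bucket of sand: 21.7 × 9.81 = 212.9 N down at 1.959 m → arm 0.164 m, τ = 212.9 × 0.164 = 34.92 N·m counterclockwise.
Sandbag: 5.92 × 9.81 = 58.08 N down at 0.79 m → arm 1.005 m, τ = 58.08 × 1.005 = 58.37 N·m clockwise.
Net moment of existing loads = 111.4 N·m clockwise.
The load weighs 51.9 × 9.81 = 509.1 N and must supply an equal counterclockwise moment, so its lever arm about the fulcrum is 111.4 / 509.1 = 0.219 m.
That puts it at 1.795 + 0.219 = 2.01 m from the right end.

x ≈ 2.01 m from the right end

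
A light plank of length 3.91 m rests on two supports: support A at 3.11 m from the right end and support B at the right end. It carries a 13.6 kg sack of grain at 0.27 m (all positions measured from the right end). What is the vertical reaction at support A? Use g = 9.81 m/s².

Taking torques about support B:
Sack of grain: 13.6 × 9.81 = 133.4 N down at 0.27 m → arm 0.27 m, τ = 133.4 × 0.27 = 36.02 N·m counterclockwise.
Net load moment about support B = 36.02 N·m counterclockwise.
Reaction R at support A is upward at 3.11 m, arm 3.11 m → moment R × 3.11 clockwise.
For rotational equilibrium, R × 3.11 = 36.02, so R = 11.6 N.

R_A ≈ 11.6 N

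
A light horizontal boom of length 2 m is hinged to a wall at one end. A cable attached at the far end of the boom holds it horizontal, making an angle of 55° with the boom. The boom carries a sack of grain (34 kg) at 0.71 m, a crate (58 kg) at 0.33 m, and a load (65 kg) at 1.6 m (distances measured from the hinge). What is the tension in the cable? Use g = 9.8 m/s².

T ≈ 881 N

Take moments about the hinge.
Sack of grain: 34 × 9.8 = 333.2 N down at 0.71 m → arm 0.71 m, τ = 333.2 × 0.71 = 236.6 N·m clockwise.
Crate: 58 × 9.8 = 568.4 N down at 0.33 m → arm 0.33 m, τ = 568.4 × 0.33 = 187.6 N·m clockwise.
Load: 65 × 9.8 = 637 N down at 1.6 m → arm 1.6 m, τ = 637 × 1.6 = 1019 N·m clockwise.
Total clockwise load moment = 1443 N·m.
The cable tension T acts at 2 m; only its component perpendicular to the boom, T sinθ, produces torque. sin 55° = 0.8192.
Setting net torque to zero: T × 2 × 0.8192 = 1443 → T = 1443 / 1.638 = 881 N.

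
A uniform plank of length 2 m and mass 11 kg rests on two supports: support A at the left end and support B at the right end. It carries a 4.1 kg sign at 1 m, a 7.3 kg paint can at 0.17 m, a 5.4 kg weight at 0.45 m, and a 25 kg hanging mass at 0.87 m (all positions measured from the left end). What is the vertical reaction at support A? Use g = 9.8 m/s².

R_A ≈ 319 N

Sum moments about support B (its reaction then has zero moment arm).
Beam weight: 11 × 9.8 = 107.8 N down at 1 m → arm 1 m, τ = 107.8 × 1 = 107.8 N·m counterclockwise.
Sign: 4.1 × 9.8 = 40.18 N down at 1 m → arm 1 m, τ = 40.18 × 1 = 40.18 N·m counterclockwise.
Paint can: 7.3 × 9.8 = 71.54 N down at 0.17 m → arm 1.83 m, τ = 71.54 × 1.83 = 130.9 N·m counterclockwise.
Weight: 5.4 × 9.8 = 52.92 N down at 0.45 m → arm 1.55 m, τ = 52.92 × 1.55 = 82.03 N·m counterclockwise.
Hanging mass: 25 × 9.8 = 245 N down at 0.87 m → arm 1.13 m, τ = 245 × 1.13 = 276.8 N·m counterclockwise.
Net load moment about support B = 637.7 N·m counterclockwise.
Reaction R at support A is upward at 0 m, arm 2 m → moment R × 2 clockwise.
For rotational equilibrium, R × 2 = 637.7, so R = 319 N.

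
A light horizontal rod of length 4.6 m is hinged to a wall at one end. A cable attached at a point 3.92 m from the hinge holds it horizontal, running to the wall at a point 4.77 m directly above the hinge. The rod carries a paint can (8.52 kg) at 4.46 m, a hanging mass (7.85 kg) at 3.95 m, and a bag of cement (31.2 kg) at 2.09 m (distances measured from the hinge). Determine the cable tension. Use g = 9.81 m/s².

T ≈ 435 N

Sum moments about the hinge (the unknown hinge reaction has zero arm there).
Paint can: 8.52 × 9.81 = 83.58 N down at 4.46 m → arm 4.46 m, τ = 83.58 × 4.46 = 372.8 N·m clockwise.
Hanging mass: 7.85 × 9.81 = 77.01 N down at 3.95 m → arm 3.95 m, τ = 77.01 × 3.95 = 304.2 N·m clockwise.
Bag of cement: 31.2 × 9.81 = 306.1 N down at 2.09 m → arm 2.09 m, τ = 306.1 × 2.09 = 639.7 N·m clockwise.
Total clockwise load moment = 1317 N·m.
The cable tension T acts at 3.92 m; only its component perpendicular to the rod, T sinθ, produces torque. sinθ = h/√(h²+d²) = 4.77/√(4.77²+3.92²) = 0.7726.
Setting net torque to zero: T × 3.92 × 0.7726 = 1317 → T = 1317 / 3.029 = 435 N.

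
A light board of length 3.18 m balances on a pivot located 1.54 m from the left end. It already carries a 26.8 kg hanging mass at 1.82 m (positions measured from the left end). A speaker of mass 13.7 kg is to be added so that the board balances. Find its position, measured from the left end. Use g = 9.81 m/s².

x ≈ 0.992 m from the left end

Choose the pivot (at 1.54 m from the left end) as the axis so the support reaction has zero arm there.
Hanging mass: 26.8 × 9.81 = 262.9 N down at 1.82 m → arm 0.28 m, τ = 262.9 × 0.28 = 73.61 N·m clockwise.
Net moment of existing loads = 73.61 N·m clockwise.
The speaker weighs 13.7 × 9.81 = 134.4 N and must supply an equal counterclockwise moment, so its lever arm about the pivot is 73.61 / 134.4 = 0.548 m.
That puts it at 1.54 − 0.548 = 0.992 m from the left end.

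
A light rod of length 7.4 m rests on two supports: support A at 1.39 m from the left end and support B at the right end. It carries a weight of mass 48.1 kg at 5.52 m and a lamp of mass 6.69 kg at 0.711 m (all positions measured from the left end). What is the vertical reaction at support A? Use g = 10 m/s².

Take moments about support B.
Weight: 48.1 × 10 = 481 N down at 5.52 m → arm 1.88 m, τ = 481 × 1.88 = 904.3 N·m counterclockwise.
Lamp: 6.69 × 10 = 66.9 N down at 0.711 m → arm 6.689 m, τ = 66.9 × 6.689 = 447.5 N·m counterclockwise.
Net load moment about support B = 1352 N·m counterclockwise.
Reaction R at support A is upward at 1.39 m, arm 6.01 m → moment R × 6.01 clockwise.
Setting net torque to zero: R × 6.01 = 1352 → R = 225 N.

R_A ≈ 225 N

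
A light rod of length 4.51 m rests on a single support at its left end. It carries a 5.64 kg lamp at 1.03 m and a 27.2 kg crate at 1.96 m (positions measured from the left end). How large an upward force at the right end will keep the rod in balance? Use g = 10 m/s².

Take moments about the left end.
Lamp: 5.64 × 10 = 56.4 N down at 1.03 m → arm 1.03 m, τ = 56.4 × 1.03 = 58.09 N·m clockwise.
Crate: 27.2 × 10 = 272 N down at 1.96 m → arm 1.96 m, τ = 272 × 1.96 = 533.1 N·m clockwise.
Net moment of the loads = 591.2 N·m clockwise.
The upward force F acts at the right end, arm 4.51 m, giving F × 4.51 counterclockwise.
Setting net torque to zero: F × 4.51 = 591.2 → F = 591.2 / 4.51 = 131 N.

F ≈ 131 N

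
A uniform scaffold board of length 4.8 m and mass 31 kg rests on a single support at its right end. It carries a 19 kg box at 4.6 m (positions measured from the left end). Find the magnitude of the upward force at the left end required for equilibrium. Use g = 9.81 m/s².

F ≈ 160 N

Taking torques about the right end:
Beam weight: 31 × 9.81 = 304.1 N down at 2.4 m → arm 2.4 m, τ = 304.1 × 2.4 = 729.8 N·m counterclockwise.
Box: 19 × 9.81 = 186.4 N down at 4.6 m → arm 0.2 m, τ = 186.4 × 0.2 = 37.28 N·m counterclockwise.
Net moment of the loads = 767.1 N·m counterclockwise.
The upward force F acts at the left end, arm 4.8 m, giving F × 4.8 clockwise.
Setting net torque to zero: F × 4.8 = 767.1 → F = 767.1 / 4.8 = 160 N.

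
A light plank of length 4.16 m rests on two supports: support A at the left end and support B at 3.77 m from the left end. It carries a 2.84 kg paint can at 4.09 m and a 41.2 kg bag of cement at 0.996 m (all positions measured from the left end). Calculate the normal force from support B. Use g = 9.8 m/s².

R_B ≈ 137 N

Choose support A as the axis so its reaction then has zero moment arm.
Paint can: 2.84 × 9.8 = 27.83 N down at 4.09 m → arm 4.09 m, τ = 27.83 × 4.09 = 113.8 N·m clockwise.
Bag of cement: 41.2 × 9.8 = 403.8 N down at 0.996 m → arm 0.996 m, τ = 403.8 × 0.996 = 402.2 N·m clockwise.
Net load moment about support A = 516 N·m clockwise.
Reaction R at support B is upward at 3.77 m, arm 3.77 m → moment R × 3.77 counterclockwise.
For rotational equilibrium, R × 3.77 = 516, so R = 137 N.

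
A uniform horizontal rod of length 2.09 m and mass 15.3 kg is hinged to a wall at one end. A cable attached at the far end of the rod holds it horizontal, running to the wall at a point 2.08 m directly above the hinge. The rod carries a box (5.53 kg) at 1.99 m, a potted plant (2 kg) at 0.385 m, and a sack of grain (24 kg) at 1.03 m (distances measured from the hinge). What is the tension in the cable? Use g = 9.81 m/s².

T ≈ 349 N

Take moments about the hinge.
Beam weight: 15.3 × 9.81 = 150.1 N down at 1.045 m → arm 1.045 m, τ = 150.1 × 1.045 = 156.9 N·m clockwise.
Box: 5.53 × 9.81 = 54.25 N down at 1.99 m → arm 1.99 m, τ = 54.25 × 1.99 = 108 N·m clockwise.
Potted plant: 2 × 9.81 = 19.62 N down at 0.385 m → arm 0.385 m, τ = 19.62 × 0.385 = 7.554 N·m clockwise.
Sack of grain: 24 × 9.81 = 235.4 N down at 1.03 m → arm 1.03 m, τ = 235.4 × 1.03 = 242.5 N·m clockwise.
Total clockwise load moment = 515 N·m.
The cable tension T acts at 2.09 m; only its component perpendicular to the rod, T sinθ, produces torque. sinθ = h/√(h²+d²) = 2.08/√(2.08²+2.09²) = 0.7054.
Στ = 0 ⇒ T × 2.09 × 0.7054 = 515 ⇒ T = 515 / 1.474 = 349 N.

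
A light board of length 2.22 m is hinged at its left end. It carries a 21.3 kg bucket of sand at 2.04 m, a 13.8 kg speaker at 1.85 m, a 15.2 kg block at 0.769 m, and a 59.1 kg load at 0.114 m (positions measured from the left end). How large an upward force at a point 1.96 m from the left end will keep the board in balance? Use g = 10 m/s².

F ≈ 446 N

Take moments about the left end.
Bucket of sand: 21.3 × 10 = 213 N down at 2.04 m → arm 2.04 m, τ = 213 × 2.04 = 434.5 N·m clockwise.
Speaker: 13.8 × 10 = 138 N down at 1.85 m → arm 1.85 m, τ = 138 × 1.85 = 255.3 N·m clockwise.
Block: 15.2 × 10 = 152 N down at 0.769 m → arm 0.769 m, τ = 152 × 0.769 = 116.9 N·m clockwise.
Load: 59.1 × 10 = 591 N down at 0.114 m → arm 0.114 m, τ = 591 × 0.114 = 67.37 N·m clockwise.
Net moment of the loads = 874.1 N·m clockwise.
The upward force F acts at a point 1.96 m from the left end, arm 1.96 m, giving F × 1.96 counterclockwise.
Balancing moments: F × 1.96 = 874.1, giving F = 874.1 / 1.96 = 446 N.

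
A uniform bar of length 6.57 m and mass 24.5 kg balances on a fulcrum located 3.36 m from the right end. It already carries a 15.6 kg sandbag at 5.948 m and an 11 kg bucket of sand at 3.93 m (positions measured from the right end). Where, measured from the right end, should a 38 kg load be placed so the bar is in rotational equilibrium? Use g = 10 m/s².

x ≈ 2.18 m from the right end

Choose the fulcrum (at 3.36 m from the right end) as the axis so the support reaction has zero arm there.
Beam weight: 24.5 × 10 = 245 N down at 3.285 m → arm 0.075 m, τ = 245 × 0.075 = 18.38 N·m clockwise.
Sandbag: 15.6 × 10 = 156 N down at 5.948 m → arm 2.588 m, τ = 156 × 2.588 = 403.7 N·m counterclockwise.
Bucket of sand: 11 × 10 = 110 N down at 3.93 m → arm 0.57 m, τ = 110 × 0.57 = 62.7 N·m counterclockwise.
Net moment of existing loads = 448 N·m counterclockwise.
The load weighs 38 × 10 = 380 N and must supply an equal clockwise moment, so its lever arm about the fulcrum is 448 / 380 = 1.18 m.
That puts it at 3.36 − 1.18 = 2.18 m from the right end.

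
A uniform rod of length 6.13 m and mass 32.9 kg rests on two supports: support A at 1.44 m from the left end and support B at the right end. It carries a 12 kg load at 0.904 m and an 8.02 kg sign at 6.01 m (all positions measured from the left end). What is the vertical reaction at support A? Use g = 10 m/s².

R_A ≈ 351 N

About support B:
Beam weight: 32.9 × 10 = 329 N down at 3.065 m → arm 3.065 m, τ = 329 × 3.065 = 1008 N·m counterclockwise.
Load: 12 × 10 = 120 N down at 0.904 m → arm 5.226 m, τ = 120 × 5.226 = 627.1 N·m counterclockwise.
Sign: 8.02 × 10 = 80.2 N down at 6.01 m → arm 0.12 m, τ = 80.2 × 0.12 = 9.624 N·m counterclockwise.
Net load moment about support B = 1645 N·m counterclockwise.
Reaction R at support A is upward at 1.44 m, arm 4.69 m → moment R × 4.69 clockwise.
Στ = 0 ⇒ R × 4.69 = 1645 ⇒ R = 351 N.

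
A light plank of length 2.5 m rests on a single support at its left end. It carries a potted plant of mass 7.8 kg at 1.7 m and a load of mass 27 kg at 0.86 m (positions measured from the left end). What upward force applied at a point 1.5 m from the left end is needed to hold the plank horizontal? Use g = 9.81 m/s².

Taking torques about the left end:
Potted plant: 7.8 × 9.81 = 76.52 N down at 1.7 m → arm 1.7 m, τ = 76.52 × 1.7 = 130.1 N·m clockwise.
Load: 27 × 9.81 = 264.9 N down at 0.86 m → arm 0.86 m, τ = 264.9 × 0.86 = 227.8 N·m clockwise.
Net moment of the loads = 357.9 N·m clockwise.
The upward force F acts at a point 1.5 m from the left end, arm 1.5 m, giving F × 1.5 counterclockwise.
Στ = 0 ⇒ F × 1.5 = 357.9 ⇒ F = 357.9 / 1.5 = 239 N.

F ≈ 239 N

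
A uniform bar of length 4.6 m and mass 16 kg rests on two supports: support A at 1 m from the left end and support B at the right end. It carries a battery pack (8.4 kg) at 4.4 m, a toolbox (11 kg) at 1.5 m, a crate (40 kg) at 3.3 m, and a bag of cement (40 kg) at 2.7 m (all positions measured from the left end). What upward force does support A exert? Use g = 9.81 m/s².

Choose support B as the axis so its reaction then has zero moment arm.
Beam weight: 16 × 9.81 = 157 N down at 2.3 m → arm 2.3 m, τ = 157 × 2.3 = 361.1 N·m counterclockwise.
Battery pack: 8.4 × 9.81 = 82.4 N down at 4.4 m → arm 0.2 m, τ = 82.4 × 0.2 = 16.48 N·m counterclockwise.
Toolbox: 11 × 9.81 = 107.9 N down at 1.5 m → arm 3.1 m, τ = 107.9 × 3.1 = 334.5 N·m counterclockwise.
Crate: 40 × 9.81 = 392.4 N down at 3.3 m → arm 1.3 m, τ = 392.4 × 1.3 = 510.1 N·m counterclockwise.
Bag of cement: 40 × 9.81 = 392.4 N down at 2.7 m → arm 1.9 m, τ = 392.4 × 1.9 = 745.6 N·m counterclockwise.
Net load moment about support B = 1968 N·m counterclockwise.
Reaction R at support A is upward at 1 m, arm 3.6 m → moment R × 3.6 clockwise.
Setting net torque to zero: R × 3.6 = 1968 → R = 547 N.

R_A ≈ 547 N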